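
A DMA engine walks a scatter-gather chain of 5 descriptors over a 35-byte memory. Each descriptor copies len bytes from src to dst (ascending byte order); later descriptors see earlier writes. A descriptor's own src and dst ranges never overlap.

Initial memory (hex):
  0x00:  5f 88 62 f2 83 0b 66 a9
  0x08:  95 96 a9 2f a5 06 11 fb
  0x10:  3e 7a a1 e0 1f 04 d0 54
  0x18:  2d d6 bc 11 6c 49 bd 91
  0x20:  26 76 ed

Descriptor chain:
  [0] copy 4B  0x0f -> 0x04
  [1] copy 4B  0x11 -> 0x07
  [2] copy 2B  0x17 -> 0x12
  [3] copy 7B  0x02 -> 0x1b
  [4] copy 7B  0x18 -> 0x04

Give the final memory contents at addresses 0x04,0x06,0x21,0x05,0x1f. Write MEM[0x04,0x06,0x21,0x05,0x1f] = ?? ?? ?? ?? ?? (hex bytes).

MEM[0x04,0x06,0x21,0x05,0x1f] = 2d bc a1 d6 7a

[0] 0x0f->0x04 len=4 : fb 3e 7a a1
[1] 0x11->0x07 len=4 : 7a a1 e0 1f
[2] 0x17->0x12 len=2 : 54 2d
[3] 0x02->0x1b len=7 : 62 f2 fb 3e 7a 7a a1
[4] 0x18->0x04 len=7 : 2d d6 bc 62 f2 fb 3e
query mem[0x04]=0x2d, mem[0x06]=0xbc, mem[0x21]=0xa1, mem[0x05]=0xd6, mem[0x1f]=0x7a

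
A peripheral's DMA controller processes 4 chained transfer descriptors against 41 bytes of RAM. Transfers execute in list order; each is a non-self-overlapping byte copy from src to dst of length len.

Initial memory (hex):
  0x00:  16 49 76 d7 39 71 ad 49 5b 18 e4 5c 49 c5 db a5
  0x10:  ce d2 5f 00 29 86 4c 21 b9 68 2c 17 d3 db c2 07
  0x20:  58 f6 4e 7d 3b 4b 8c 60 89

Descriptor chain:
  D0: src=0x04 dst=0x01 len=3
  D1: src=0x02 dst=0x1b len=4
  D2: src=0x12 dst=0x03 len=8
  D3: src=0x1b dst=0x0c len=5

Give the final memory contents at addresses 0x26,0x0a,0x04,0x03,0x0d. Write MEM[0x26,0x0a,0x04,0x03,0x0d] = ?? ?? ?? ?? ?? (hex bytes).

MEM[0x26,0x0a,0x04,0x03,0x0d] = 8c 68 00 5f ad

[0] 0x04->0x01 len=3 : 39 71 ad
[1] 0x02->0x1b len=4 : 71 ad 39 71
[2] 0x12->0x03 len=8 : 5f 00 29 86 4c 21 b9 68
[3] 0x1b->0x0c len=5 : 71 ad 39 71 07
query mem[0x26]=0x8c, mem[0x0a]=0x68, mem[0x04]=0x00, mem[0x03]=0x5f, mem[0x0d]=0xad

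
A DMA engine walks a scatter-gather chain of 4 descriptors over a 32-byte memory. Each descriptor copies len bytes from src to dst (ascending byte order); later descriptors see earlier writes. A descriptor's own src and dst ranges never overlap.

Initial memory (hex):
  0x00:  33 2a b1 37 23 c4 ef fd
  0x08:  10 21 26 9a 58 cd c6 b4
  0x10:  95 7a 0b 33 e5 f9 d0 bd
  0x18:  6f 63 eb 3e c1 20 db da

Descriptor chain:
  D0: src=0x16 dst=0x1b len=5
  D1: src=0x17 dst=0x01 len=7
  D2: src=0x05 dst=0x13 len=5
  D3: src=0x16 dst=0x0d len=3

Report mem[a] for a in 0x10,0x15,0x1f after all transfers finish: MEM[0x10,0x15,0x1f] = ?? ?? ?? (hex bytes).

MEM[0x10,0x15,0x1f] = 95 6f eb

[0] 0x16->0x1b len=5 : d0 bd 6f 63 eb
[1] 0x17->0x01 len=7 : bd 6f 63 eb d0 bd 6f
[2] 0x05->0x13 len=5 : d0 bd 6f 10 21
[3] 0x16->0x0d len=3 : 10 21 6f
query mem[0x10]=0x95, mem[0x15]=0x6f, mem[0x1f]=0xeb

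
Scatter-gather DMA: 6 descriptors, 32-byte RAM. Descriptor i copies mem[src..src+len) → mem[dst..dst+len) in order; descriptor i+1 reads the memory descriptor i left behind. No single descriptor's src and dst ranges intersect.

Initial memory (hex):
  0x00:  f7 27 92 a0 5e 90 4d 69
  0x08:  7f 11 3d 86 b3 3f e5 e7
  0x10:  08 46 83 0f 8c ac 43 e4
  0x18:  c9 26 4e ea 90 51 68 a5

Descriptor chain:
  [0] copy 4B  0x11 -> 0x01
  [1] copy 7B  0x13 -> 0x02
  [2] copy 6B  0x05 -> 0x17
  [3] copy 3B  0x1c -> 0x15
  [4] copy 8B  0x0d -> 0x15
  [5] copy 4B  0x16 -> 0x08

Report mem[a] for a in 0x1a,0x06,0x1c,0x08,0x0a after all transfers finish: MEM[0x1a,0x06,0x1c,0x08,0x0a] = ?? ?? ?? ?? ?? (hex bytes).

  after D0: wrote 4B at 0x01 = 46830f8c
  after D1: wrote 7B at 0x02 = 0f8cac43e4c926
  after D2: wrote 6B at 0x17 = 43e4c926113d
  after D3: wrote 3B at 0x15 = 3d5168
  after D4: wrote 8B at 0x15 = 3fe5e70846830f8c
  after D5: wrote 4B at 0x08 = e5e70846
query mem[0x1a]=0x83, mem[0x06]=0xe4, mem[0x1c]=0x8c, mem[0x08]=0xe5, mem[0x0a]=0x08

MEM[0x1a,0x06,0x1c,0x08,0x0a] = 83 e4 8c e5 08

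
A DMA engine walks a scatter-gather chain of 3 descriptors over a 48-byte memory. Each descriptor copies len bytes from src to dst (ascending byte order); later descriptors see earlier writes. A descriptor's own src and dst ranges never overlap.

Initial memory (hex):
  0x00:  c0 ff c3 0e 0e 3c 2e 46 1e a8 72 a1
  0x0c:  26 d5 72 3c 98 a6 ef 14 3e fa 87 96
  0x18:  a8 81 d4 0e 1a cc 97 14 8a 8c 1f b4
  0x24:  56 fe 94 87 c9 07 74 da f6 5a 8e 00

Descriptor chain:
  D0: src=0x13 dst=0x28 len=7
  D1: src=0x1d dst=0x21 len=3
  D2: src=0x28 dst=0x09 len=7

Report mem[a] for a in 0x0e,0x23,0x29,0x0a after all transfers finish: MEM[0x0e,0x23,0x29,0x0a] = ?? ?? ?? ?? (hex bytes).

MEM[0x0e,0x23,0x29,0x0a] = a8 14 3e 3e

D0: mem[0x28..0x2e] <- [14 3e fa 87 96 a8 81]
D1: mem[0x21..0x23] <- [cc 97 14]
D2: mem[0x09..0x0f] <- [14 3e fa 87 96 a8 81]
query mem[0x0e]=0xa8, mem[0x23]=0x14, mem[0x29]=0x3e, mem[0x0a]=0x3e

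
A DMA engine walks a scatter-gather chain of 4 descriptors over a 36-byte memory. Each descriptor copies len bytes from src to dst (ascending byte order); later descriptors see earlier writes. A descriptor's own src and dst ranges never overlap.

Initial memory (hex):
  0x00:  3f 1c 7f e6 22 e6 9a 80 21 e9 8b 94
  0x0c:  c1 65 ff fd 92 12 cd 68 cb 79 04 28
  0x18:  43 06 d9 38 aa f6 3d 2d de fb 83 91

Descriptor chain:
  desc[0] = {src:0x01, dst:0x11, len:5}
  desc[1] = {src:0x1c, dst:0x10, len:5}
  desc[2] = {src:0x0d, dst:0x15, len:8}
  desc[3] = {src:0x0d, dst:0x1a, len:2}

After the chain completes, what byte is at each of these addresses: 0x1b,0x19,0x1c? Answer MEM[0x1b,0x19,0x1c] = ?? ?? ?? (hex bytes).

D0: mem[0x11..0x15] <- [1c 7f e6 22 e6]
D1: mem[0x10..0x14] <- [aa f6 3d 2d de]
D2: mem[0x15..0x1c] <- [65 ff fd aa f6 3d 2d de]
D3: mem[0x1a..0x1b] <- [65 ff]
query mem[0x1b]=0xff, mem[0x19]=0xf6, mem[0x1c]=0xde

MEM[0x1b,0x19,0x1c] = ff f6 de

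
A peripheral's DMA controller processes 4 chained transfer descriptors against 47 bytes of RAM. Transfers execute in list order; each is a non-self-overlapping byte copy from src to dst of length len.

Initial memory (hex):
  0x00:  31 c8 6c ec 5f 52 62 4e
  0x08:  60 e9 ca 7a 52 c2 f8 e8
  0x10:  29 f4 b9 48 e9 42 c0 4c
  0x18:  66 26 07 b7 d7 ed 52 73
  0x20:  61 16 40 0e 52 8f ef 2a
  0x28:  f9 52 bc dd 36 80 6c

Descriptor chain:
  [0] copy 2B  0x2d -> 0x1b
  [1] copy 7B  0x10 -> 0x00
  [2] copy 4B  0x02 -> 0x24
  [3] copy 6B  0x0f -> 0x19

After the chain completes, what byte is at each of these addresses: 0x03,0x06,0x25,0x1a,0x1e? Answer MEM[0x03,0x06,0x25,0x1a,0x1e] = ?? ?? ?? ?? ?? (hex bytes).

MEM[0x03,0x06,0x25,0x1a,0x1e] = 48 c0 48 29 e9

  after D0: wrote 2B at 0x1b = 806c
  after D1: wrote 7B at 0x00 = 29f4b948e942c0
  after D2: wrote 4B at 0x24 = b948e942
  after D3: wrote 6B at 0x19 = e829f4b948e9
query mem[0x03]=0x48, mem[0x06]=0xc0, mem[0x25]=0x48, mem[0x1a]=0x29, mem[0x1e]=0xe9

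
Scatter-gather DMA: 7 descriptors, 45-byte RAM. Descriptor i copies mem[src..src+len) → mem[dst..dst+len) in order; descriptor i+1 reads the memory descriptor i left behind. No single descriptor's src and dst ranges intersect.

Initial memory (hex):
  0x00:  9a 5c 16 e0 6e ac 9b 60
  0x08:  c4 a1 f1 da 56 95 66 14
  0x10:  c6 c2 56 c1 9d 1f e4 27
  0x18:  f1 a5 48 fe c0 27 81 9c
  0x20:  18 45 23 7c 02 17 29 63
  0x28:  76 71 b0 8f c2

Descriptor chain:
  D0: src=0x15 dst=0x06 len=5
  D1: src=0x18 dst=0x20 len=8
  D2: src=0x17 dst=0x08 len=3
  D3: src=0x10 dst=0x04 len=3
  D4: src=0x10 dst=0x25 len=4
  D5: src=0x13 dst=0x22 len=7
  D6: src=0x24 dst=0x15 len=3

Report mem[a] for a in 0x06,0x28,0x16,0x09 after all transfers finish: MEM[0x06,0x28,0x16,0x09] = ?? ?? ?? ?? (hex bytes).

D0: mem[0x06..0x0a] <- [1f e4 27 f1 a5]
D1: mem[0x20..0x27] <- [f1 a5 48 fe c0 27 81 9c]
D2: mem[0x08..0x0a] <- [27 f1 a5]
D3: mem[0x04..0x06] <- [c6 c2 56]
D4: mem[0x25..0x28] <- [c6 c2 56 c1]
D5: mem[0x22..0x28] <- [c1 9d 1f e4 27 f1 a5]
D6: mem[0x15..0x17] <- [1f e4 27]
query mem[0x06]=0x56, mem[0x28]=0xa5, mem[0x16]=0xe4, mem[0x09]=0xf1

MEM[0x06,0x28,0x16,0x09] = 56 a5 e4 f1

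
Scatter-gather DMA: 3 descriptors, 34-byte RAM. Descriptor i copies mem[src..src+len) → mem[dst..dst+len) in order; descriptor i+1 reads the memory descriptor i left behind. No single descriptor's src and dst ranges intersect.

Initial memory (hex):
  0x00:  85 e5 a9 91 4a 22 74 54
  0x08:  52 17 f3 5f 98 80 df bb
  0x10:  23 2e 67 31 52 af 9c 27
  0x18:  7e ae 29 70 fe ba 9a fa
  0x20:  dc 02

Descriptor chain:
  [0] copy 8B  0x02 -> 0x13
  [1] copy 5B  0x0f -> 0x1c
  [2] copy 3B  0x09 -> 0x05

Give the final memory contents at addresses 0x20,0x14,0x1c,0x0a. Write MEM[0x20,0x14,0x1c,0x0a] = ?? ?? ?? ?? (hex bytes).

#0 dst[0x13+8] := {0xa9,0x91,0x4a,0x22,0x74,0x54,0x52,0x17}
#1 dst[0x1c+5] := {0xbb,0x23,0x2e,0x67,0xa9}
#2 dst[0x05+3] := {0x17,0xf3,0x5f}
query mem[0x20]=0xa9, mem[0x14]=0x91, mem[0x1c]=0xbb, mem[0x0a]=0xf3

MEM[0x20,0x14,0x1c,0x0a] = a9 91 bb f3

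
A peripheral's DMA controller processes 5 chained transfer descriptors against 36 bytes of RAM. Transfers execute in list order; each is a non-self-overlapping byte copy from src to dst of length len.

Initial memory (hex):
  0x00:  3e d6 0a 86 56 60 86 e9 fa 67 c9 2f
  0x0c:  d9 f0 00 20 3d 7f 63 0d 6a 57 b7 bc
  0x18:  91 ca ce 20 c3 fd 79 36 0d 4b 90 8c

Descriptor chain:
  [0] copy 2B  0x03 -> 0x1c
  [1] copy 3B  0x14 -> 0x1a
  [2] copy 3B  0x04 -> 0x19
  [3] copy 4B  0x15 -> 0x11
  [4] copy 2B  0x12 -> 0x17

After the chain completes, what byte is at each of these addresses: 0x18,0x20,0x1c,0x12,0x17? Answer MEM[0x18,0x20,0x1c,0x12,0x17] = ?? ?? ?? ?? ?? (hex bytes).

[0] 0x03->0x1c len=2 : 86 56
[1] 0x14->0x1a len=3 : 6a 57 b7
[2] 0x04->0x19 len=3 : 56 60 86
[3] 0x15->0x11 len=4 : 57 b7 bc 91
[4] 0x12->0x17 len=2 : b7 bc
query mem[0x18]=0xbc, mem[0x20]=0x0d, mem[0x1c]=0xb7, mem[0x12]=0xb7, mem[0x17]=0xb7

MEM[0x18,0x20,0x1c,0x12,0x17] = bc 0d b7 b7 b7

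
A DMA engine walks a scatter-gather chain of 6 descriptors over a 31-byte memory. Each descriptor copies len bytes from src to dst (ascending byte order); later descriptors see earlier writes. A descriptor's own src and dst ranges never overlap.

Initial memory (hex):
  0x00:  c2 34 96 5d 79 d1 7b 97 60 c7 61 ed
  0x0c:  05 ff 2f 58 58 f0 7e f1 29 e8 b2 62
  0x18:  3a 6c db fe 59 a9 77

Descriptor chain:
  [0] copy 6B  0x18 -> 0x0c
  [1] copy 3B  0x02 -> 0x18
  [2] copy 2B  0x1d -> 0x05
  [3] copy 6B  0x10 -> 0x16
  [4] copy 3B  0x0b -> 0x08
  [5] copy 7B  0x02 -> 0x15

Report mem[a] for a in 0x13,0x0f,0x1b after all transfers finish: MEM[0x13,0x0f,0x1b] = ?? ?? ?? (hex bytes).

  after D0: wrote 6B at 0x0c = 3a6cdbfe59a9
  after D1: wrote 3B at 0x18 = 965d79
  after D2: wrote 2B at 0x05 = a977
  after D3: wrote 6B at 0x16 = 59a97ef129e8
  after D4: wrote 3B at 0x08 = ed3a6c
  after D5: wrote 7B at 0x15 = 965d79a97797ed
query mem[0x13]=0xf1, mem[0x0f]=0xfe, mem[0x1b]=0xed

MEM[0x13,0x0f,0x1b] = f1 fe ed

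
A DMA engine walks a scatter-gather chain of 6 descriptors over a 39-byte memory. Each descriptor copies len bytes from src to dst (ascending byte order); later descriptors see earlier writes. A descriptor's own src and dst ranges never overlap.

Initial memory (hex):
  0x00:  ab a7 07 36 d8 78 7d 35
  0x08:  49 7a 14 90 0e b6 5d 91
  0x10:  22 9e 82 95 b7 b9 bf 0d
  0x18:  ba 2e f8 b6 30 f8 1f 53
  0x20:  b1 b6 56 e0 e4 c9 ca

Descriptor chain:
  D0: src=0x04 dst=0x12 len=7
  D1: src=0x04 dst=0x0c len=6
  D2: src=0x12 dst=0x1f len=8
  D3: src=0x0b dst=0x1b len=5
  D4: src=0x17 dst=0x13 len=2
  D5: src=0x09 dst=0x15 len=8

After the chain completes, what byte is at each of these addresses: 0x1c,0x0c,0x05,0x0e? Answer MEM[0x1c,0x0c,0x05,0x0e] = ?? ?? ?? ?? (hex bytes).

MEM[0x1c,0x0c,0x05,0x0e] = 49 d8 78 7d

#0 dst[0x12+7] := {0xd8,0x78,0x7d,0x35,0x49,0x7a,0x14}
#1 dst[0x0c+6] := {0xd8,0x78,0x7d,0x35,0x49,0x7a}
#2 dst[0x1f+8] := {0xd8,0x78,0x7d,0x35,0x49,0x7a,0x14,0x2e}
#3 dst[0x1b+5] := {0x90,0xd8,0x78,0x7d,0x35}
#4 dst[0x13+2] := {0x7a,0x14}
#5 dst[0x15+8] := {0x7a,0x14,0x90,0xd8,0x78,0x7d,0x35,0x49}
query mem[0x1c]=0x49, mem[0x0c]=0xd8, mem[0x05]=0x78, mem[0x0e]=0x7d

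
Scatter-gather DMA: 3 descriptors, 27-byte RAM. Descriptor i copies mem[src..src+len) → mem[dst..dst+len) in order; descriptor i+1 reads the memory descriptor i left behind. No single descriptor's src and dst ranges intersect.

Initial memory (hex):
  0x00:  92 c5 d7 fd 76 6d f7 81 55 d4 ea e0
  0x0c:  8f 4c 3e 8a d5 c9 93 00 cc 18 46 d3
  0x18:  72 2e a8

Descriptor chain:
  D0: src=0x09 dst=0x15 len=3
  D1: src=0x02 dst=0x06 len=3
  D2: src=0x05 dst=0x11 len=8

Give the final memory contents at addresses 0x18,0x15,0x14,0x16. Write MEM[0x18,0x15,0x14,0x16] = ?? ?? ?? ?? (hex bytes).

MEM[0x18,0x15,0x14,0x16] = 8f d4 76 ea

D0: mem[0x15..0x17] <- [d4 ea e0]
D1: mem[0x06..0x08] <- [d7 fd 76]
D2: mem[0x11..0x18] <- [6d d7 fd 76 d4 ea e0 8f]
query mem[0x18]=0x8f, mem[0x15]=0xd4, mem[0x14]=0x76, mem[0x16]=0xea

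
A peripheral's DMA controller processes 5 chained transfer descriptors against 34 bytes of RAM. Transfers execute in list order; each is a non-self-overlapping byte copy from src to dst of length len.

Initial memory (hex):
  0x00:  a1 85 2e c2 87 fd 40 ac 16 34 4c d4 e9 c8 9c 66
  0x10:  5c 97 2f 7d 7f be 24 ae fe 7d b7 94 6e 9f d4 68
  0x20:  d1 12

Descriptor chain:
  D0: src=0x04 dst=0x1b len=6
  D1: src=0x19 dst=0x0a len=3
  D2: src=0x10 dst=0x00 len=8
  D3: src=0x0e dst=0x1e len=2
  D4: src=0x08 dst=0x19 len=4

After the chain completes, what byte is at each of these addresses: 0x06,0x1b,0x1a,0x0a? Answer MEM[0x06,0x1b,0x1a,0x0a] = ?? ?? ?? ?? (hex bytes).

MEM[0x06,0x1b,0x1a,0x0a] = 24 7d 34 7d

[0] 0x04->0x1b len=6 : 87 fd 40 ac 16 34
[1] 0x19->0x0a len=3 : 7d b7 87
[2] 0x10->0x00 len=8 : 5c 97 2f 7d 7f be 24 ae
[3] 0x0e->0x1e len=2 : 9c 66
[4] 0x08->0x19 len=4 : 16 34 7d b7
query mem[0x06]=0x24, mem[0x1b]=0x7d, mem[0x1a]=0x34, mem[0x0a]=0x7d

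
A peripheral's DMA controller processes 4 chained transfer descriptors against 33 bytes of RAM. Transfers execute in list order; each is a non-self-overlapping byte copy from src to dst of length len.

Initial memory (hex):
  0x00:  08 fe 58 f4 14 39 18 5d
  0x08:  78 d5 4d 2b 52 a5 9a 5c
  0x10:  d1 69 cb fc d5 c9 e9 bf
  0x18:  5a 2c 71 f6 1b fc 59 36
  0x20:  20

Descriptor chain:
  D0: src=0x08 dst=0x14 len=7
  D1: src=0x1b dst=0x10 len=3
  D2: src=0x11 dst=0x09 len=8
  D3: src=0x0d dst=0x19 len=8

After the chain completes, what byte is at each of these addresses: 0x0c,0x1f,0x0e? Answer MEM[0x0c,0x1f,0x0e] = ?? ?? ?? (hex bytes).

  after D0: wrote 7B at 0x14 = 78d54d2b52a59a
  after D1: wrote 3B at 0x10 = f61bfc
  after D2: wrote 8B at 0x09 = 1bfcfc78d54d2b52
  after D3: wrote 8B at 0x19 = d54d2b521bfcfc78
query mem[0x0c]=0x78, mem[0x1f]=0xfc, mem[0x0e]=0x4d

MEM[0x0c,0x1f,0x0e] = 78 fc 4d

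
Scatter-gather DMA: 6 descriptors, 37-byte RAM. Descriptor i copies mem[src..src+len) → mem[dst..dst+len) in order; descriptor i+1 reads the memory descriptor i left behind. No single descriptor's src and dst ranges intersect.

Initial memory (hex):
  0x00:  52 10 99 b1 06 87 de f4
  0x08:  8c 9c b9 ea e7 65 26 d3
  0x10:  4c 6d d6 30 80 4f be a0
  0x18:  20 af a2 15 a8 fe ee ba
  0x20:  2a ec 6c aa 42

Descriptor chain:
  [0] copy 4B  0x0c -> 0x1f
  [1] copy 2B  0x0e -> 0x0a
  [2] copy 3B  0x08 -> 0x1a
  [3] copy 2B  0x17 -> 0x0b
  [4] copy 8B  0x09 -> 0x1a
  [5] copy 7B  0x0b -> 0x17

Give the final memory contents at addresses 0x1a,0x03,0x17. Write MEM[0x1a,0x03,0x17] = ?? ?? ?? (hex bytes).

  after D0: wrote 4B at 0x1f = e76526d3
  after D1: wrote 2B at 0x0a = 26d3
  after D2: wrote 3B at 0x1a = 8c9c26
  after D3: wrote 2B at 0x0b = a020
  after D4: wrote 8B at 0x1a = 9c26a0206526d34c
  after D5: wrote 7B at 0x17 = a0206526d34c6d
query mem[0x1a]=0x26, mem[0x03]=0xb1, mem[0x17]=0xa0

MEM[0x1a,0x03,0x17] = 26 b1 a0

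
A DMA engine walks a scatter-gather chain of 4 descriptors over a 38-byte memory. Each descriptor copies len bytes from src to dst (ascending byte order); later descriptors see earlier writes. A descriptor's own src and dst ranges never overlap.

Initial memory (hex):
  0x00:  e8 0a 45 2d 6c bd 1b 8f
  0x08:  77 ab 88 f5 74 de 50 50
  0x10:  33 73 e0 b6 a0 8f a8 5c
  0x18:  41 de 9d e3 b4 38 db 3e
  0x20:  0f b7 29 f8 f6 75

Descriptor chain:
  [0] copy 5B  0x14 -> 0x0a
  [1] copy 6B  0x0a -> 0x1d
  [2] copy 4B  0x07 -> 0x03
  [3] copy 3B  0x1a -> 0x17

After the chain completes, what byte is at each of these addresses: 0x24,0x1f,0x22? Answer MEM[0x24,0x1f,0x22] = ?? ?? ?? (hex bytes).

MEM[0x24,0x1f,0x22] = f6 a8 50

[0] 0x14->0x0a len=5 : a0 8f a8 5c 41
[1] 0x0a->0x1d len=6 : a0 8f a8 5c 41 50
[2] 0x07->0x03 len=4 : 8f 77 ab a0
[3] 0x1a->0x17 len=3 : 9d e3 b4
query mem[0x24]=0xf6, mem[0x1f]=0xa8, mem[0x22]=0x50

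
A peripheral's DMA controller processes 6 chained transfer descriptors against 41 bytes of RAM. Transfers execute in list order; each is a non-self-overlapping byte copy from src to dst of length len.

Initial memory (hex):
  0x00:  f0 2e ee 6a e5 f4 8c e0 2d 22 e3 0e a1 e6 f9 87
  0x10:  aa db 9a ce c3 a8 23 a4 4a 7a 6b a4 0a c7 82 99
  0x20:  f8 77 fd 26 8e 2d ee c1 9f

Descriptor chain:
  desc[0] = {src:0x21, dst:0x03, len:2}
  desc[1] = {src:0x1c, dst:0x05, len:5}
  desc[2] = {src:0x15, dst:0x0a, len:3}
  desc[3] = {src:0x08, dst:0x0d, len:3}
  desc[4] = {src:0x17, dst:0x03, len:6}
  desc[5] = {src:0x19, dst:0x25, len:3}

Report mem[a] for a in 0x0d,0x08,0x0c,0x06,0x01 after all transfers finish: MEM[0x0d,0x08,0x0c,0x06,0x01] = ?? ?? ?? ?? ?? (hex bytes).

MEM[0x0d,0x08,0x0c,0x06,0x01] = 99 0a a4 6b 2e

#0 dst[0x03+2] := {0x77,0xfd}
#1 dst[0x05+5] := {0x0a,0xc7,0x82,0x99,0xf8}
#2 dst[0x0a+3] := {0xa8,0x23,0xa4}
#3 dst[0x0d+3] := {0x99,0xf8,0xa8}
#4 dst[0x03+6] := {0xa4,0x4a,0x7a,0x6b,0xa4,0x0a}
#5 dst[0x25+3] := {0x7a,0x6b,0xa4}
query mem[0x0d]=0x99, mem[0x08]=0x0a, mem[0x0c]=0xa4, mem[0x06]=0x6b, mem[0x01]=0x2e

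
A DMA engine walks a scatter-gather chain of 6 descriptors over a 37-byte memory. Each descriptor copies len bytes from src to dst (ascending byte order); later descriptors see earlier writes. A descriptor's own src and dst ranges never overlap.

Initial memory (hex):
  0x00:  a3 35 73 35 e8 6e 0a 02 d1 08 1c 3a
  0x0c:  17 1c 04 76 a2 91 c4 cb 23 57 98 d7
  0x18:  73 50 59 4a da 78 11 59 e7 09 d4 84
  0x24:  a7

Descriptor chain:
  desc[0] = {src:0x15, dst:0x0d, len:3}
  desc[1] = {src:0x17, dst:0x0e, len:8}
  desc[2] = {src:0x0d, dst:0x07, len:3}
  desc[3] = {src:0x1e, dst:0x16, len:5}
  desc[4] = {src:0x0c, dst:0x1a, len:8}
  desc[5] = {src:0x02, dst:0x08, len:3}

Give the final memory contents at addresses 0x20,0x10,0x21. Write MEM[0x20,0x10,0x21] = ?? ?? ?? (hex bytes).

MEM[0x20,0x10,0x21] = 4a 50 da

D0: mem[0x0d..0x0f] <- [57 98 d7]
D1: mem[0x0e..0x15] <- [d7 73 50 59 4a da 78 11]
D2: mem[0x07..0x09] <- [57 d7 73]
D3: mem[0x16..0x1a] <- [11 59 e7 09 d4]
D4: mem[0x1a..0x21] <- [17 57 d7 73 50 59 4a da]
D5: mem[0x08..0x0a] <- [73 35 e8]
query mem[0x20]=0x4a, mem[0x10]=0x50, mem[0x21]=0xda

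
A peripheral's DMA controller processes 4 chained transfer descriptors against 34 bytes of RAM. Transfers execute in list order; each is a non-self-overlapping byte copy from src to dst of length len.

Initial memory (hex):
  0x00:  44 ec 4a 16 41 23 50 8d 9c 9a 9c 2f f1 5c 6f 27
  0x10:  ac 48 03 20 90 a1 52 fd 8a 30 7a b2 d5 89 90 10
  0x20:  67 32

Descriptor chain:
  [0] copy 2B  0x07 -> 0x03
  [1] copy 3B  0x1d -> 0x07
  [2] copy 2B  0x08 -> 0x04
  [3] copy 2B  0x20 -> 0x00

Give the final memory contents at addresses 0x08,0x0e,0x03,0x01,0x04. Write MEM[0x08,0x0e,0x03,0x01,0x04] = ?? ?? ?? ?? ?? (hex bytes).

MEM[0x08,0x0e,0x03,0x01,0x04] = 90 6f 8d 32 90

#0 dst[0x03+2] := {0x8d,0x9c}
#1 dst[0x07+3] := {0x89,0x90,0x10}
#2 dst[0x04+2] := {0x90,0x10}
#3 dst[0x00+2] := {0x67,0x32}
query mem[0x08]=0x90, mem[0x0e]=0x6f, mem[0x03]=0x8d, mem[0x01]=0x32, mem[0x04]=0x90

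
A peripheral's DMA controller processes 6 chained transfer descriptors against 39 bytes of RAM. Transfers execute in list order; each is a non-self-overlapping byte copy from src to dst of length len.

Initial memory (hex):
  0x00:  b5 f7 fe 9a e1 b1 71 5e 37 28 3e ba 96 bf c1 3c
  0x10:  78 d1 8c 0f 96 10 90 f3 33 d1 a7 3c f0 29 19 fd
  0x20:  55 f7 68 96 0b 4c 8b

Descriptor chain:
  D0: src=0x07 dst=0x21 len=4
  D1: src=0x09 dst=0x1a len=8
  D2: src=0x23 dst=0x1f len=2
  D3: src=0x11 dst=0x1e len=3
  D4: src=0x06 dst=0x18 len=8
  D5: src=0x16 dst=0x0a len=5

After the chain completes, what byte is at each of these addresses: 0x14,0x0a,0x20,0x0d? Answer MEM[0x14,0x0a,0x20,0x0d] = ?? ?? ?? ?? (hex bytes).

  after D0: wrote 4B at 0x21 = 5e37283e
  after D1: wrote 8B at 0x1a = 283eba96bfc13c78
  after D2: wrote 2B at 0x1f = 283e
  after D3: wrote 3B at 0x1e = d18c0f
  after D4: wrote 8B at 0x18 = 715e37283eba96bf
  after D5: wrote 5B at 0x0a = 90f3715e37
query mem[0x14]=0x96, mem[0x0a]=0x90, mem[0x20]=0x0f, mem[0x0d]=0x5e

MEM[0x14,0x0a,0x20,0x0d] = 96 90 0f 5e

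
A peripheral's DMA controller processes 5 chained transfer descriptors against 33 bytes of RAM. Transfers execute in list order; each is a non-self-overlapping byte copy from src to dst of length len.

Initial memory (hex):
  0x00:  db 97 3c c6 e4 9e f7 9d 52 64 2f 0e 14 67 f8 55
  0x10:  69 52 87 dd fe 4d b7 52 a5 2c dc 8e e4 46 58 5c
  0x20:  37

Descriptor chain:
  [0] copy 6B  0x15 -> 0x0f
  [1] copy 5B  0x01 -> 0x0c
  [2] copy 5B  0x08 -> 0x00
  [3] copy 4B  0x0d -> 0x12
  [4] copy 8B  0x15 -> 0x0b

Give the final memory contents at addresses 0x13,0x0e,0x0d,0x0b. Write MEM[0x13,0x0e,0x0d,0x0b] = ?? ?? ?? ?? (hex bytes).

#0 dst[0x0f+6] := {0x4d,0xb7,0x52,0xa5,0x2c,0xdc}
#1 dst[0x0c+5] := {0x97,0x3c,0xc6,0xe4,0x9e}
#2 dst[0x00+5] := {0x52,0x64,0x2f,0x0e,0x97}
#3 dst[0x12+4] := {0x3c,0xc6,0xe4,0x9e}
#4 dst[0x0b+8] := {0x9e,0xb7,0x52,0xa5,0x2c,0xdc,0x8e,0xe4}
query mem[0x13]=0xc6, mem[0x0e]=0xa5, mem[0x0d]=0x52, mem[0x0b]=0x9e

MEM[0x13,0x0e,0x0d,0x0b] = c6 a5 52 9e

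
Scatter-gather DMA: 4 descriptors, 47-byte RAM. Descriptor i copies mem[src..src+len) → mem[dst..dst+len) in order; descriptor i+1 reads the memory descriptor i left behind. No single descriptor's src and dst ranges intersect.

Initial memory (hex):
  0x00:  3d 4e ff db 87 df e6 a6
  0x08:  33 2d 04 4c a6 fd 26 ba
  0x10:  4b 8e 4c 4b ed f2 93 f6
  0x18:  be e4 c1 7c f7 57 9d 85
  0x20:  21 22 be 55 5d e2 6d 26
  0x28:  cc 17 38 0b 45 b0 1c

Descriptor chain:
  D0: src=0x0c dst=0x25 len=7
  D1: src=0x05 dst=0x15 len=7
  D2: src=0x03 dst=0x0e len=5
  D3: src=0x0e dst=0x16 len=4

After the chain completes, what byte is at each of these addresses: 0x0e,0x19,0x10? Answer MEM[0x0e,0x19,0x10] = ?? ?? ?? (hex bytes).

MEM[0x0e,0x19,0x10] = db e6 df

#0 dst[0x25+7] := {0xa6,0xfd,0x26,0xba,0x4b,0x8e,0x4c}
#1 dst[0x15+7] := {0xdf,0xe6,0xa6,0x33,0x2d,0x04,0x4c}
#2 dst[0x0e+5] := {0xdb,0x87,0xdf,0xe6,0xa6}
#3 dst[0x16+4] := {0xdb,0x87,0xdf,0xe6}
query mem[0x0e]=0xdb, mem[0x19]=0xe6, mem[0x10]=0xdf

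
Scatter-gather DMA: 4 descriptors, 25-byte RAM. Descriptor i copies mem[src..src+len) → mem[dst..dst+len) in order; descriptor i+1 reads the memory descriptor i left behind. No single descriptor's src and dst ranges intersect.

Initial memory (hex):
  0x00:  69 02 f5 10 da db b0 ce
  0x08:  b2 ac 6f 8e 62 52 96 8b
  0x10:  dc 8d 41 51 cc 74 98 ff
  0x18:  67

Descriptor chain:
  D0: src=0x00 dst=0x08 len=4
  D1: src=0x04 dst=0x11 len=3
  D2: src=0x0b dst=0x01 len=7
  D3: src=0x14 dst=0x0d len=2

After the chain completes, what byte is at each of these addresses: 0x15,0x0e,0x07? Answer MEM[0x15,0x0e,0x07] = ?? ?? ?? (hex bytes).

  after D0: wrote 4B at 0x08 = 6902f510
  after D1: wrote 3B at 0x11 = dadbb0
  after D2: wrote 7B at 0x01 = 106252968bdcda
  after D3: wrote 2B at 0x0d = cc74
query mem[0x15]=0x74, mem[0x0e]=0x74, mem[0x07]=0xda

MEM[0x15,0x0e,0x07] = 74 74 da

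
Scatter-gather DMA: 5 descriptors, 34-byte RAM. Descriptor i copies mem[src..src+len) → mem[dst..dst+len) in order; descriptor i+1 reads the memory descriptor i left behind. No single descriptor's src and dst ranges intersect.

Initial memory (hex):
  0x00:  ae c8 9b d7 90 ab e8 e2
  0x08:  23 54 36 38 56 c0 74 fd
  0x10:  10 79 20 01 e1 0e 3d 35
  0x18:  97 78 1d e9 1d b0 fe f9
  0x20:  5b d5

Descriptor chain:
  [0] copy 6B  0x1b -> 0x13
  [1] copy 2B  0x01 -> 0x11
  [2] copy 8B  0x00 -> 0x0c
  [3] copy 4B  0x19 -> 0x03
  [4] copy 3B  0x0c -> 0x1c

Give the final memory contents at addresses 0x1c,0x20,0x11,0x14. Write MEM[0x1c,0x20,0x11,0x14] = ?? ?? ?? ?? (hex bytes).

MEM[0x1c,0x20,0x11,0x14] = ae 5b ab 1d

  after D0: wrote 6B at 0x13 = e91db0fef95b
  after D1: wrote 2B at 0x11 = c89b
  after D2: wrote 8B at 0x0c = aec89bd790abe8e2
  after D3: wrote 4B at 0x03 = 781de91d
  after D4: wrote 3B at 0x1c = aec89b
query mem[0x1c]=0xae, mem[0x20]=0x5b, mem[0x11]=0xab, mem[0x14]=0x1d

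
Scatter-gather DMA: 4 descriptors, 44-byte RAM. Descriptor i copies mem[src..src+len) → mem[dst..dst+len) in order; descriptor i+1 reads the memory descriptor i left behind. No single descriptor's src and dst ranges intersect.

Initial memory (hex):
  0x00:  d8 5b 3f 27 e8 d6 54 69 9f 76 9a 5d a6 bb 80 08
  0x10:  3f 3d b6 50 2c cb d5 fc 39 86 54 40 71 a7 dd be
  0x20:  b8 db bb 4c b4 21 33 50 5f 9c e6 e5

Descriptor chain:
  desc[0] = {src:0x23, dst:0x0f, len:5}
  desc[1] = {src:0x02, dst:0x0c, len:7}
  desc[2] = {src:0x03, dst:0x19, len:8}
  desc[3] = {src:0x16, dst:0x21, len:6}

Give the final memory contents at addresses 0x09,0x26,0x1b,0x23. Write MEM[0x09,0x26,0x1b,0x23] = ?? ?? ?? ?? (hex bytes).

#0 dst[0x0f+5] := {0x4c,0xb4,0x21,0x33,0x50}
#1 dst[0x0c+7] := {0x3f,0x27,0xe8,0xd6,0x54,0x69,0x9f}
#2 dst[0x19+8] := {0x27,0xe8,0xd6,0x54,0x69,0x9f,0x76,0x9a}
#3 dst[0x21+6] := {0xd5,0xfc,0x39,0x27,0xe8,0xd6}
query mem[0x09]=0x76, mem[0x26]=0xd6, mem[0x1b]=0xd6, mem[0x23]=0x39

MEM[0x09,0x26,0x1b,0x23] = 76 d6 d6 39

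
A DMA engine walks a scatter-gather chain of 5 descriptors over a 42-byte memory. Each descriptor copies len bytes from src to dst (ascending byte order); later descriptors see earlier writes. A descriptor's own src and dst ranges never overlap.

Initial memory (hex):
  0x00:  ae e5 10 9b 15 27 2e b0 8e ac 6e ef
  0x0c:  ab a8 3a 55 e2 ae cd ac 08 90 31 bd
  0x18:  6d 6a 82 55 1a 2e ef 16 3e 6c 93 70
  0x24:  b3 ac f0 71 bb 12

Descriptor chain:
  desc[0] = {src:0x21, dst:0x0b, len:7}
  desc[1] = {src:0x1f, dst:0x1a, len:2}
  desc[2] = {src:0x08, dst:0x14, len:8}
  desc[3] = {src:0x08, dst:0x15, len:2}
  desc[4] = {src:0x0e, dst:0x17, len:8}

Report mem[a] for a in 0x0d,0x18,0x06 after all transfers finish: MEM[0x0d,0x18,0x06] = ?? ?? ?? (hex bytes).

[0] 0x21->0x0b len=7 : 6c 93 70 b3 ac f0 71
[1] 0x1f->0x1a len=2 : 16 3e
[2] 0x08->0x14 len=8 : 8e ac 6e 6c 93 70 b3 ac
[3] 0x08->0x15 len=2 : 8e ac
[4] 0x0e->0x17 len=8 : b3 ac f0 71 cd ac 8e 8e
query mem[0x0d]=0x70, mem[0x18]=0xac, mem[0x06]=0x2e

MEM[0x0d,0x18,0x06] = 70 ac 2e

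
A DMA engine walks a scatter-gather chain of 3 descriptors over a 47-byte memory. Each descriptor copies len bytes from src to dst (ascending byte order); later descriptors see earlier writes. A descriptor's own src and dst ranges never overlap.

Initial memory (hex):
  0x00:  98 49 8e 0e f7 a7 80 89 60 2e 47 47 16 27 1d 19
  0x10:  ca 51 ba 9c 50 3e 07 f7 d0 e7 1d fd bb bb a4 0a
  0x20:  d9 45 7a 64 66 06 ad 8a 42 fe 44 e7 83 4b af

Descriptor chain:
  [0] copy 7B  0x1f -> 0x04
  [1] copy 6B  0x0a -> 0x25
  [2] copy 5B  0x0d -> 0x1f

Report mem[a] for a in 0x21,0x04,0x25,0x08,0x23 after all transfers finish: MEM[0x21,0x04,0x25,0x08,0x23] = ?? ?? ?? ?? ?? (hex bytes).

D0: mem[0x04..0x0a] <- [0a d9 45 7a 64 66 06]
D1: mem[0x25..0x2a] <- [06 47 16 27 1d 19]
D2: mem[0x1f..0x23] <- [27 1d 19 ca 51]
query mem[0x21]=0x19, mem[0x04]=0x0a, mem[0x25]=0x06, mem[0x08]=0x64, mem[0x23]=0x51

MEM[0x21,0x04,0x25,0x08,0x23] = 19 0a 06 64 51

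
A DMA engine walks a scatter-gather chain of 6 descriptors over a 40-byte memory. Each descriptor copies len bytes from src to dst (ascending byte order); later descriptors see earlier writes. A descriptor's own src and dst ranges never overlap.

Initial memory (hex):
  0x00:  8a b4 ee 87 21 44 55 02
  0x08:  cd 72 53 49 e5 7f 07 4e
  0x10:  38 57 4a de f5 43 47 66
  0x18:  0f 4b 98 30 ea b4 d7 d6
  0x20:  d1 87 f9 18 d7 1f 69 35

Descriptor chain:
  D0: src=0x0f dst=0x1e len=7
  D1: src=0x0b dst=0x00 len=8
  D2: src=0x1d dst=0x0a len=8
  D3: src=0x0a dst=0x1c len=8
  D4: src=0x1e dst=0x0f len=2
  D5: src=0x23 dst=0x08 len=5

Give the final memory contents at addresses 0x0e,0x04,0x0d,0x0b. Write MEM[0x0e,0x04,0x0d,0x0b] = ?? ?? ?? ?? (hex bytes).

#0 dst[0x1e+7] := {0x4e,0x38,0x57,0x4a,0xde,0xf5,0x43}
#1 dst[0x00+8] := {0x49,0xe5,0x7f,0x07,0x4e,0x38,0x57,0x4a}
#2 dst[0x0a+8] := {0xb4,0x4e,0x38,0x57,0x4a,0xde,0xf5,0x43}
#3 dst[0x1c+8] := {0xb4,0x4e,0x38,0x57,0x4a,0xde,0xf5,0x43}
#4 dst[0x0f+2] := {0x38,0x57}
#5 dst[0x08+5] := {0x43,0x43,0x1f,0x69,0x35}
query mem[0x0e]=0x4a, mem[0x04]=0x4e, mem[0x0d]=0x57, mem[0x0b]=0x69

MEM[0x0e,0x04,0x0d,0x0b] = 4a 4e 57 69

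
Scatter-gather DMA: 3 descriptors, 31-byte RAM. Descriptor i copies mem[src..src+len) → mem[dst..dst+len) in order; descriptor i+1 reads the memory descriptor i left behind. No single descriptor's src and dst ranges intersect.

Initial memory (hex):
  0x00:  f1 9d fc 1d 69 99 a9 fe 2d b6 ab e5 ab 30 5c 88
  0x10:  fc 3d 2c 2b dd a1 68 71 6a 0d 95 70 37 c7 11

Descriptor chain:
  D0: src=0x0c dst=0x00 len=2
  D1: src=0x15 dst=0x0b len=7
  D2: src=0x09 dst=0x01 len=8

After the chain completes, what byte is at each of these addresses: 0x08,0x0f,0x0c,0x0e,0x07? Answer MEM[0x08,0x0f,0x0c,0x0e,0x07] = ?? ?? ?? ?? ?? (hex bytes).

MEM[0x08,0x0f,0x0c,0x0e,0x07] = 95 0d 68 6a 0d

#0 dst[0x00+2] := {0xab,0x30}
#1 dst[0x0b+7] := {0xa1,0x68,0x71,0x6a,0x0d,0x95,0x70}
#2 dst[0x01+8] := {0xb6,0xab,0xa1,0x68,0x71,0x6a,0x0d,0x95}
query mem[0x08]=0x95, mem[0x0f]=0x0d, mem[0x0c]=0x68, mem[0x0e]=0x6a, mem[0x07]=0x0d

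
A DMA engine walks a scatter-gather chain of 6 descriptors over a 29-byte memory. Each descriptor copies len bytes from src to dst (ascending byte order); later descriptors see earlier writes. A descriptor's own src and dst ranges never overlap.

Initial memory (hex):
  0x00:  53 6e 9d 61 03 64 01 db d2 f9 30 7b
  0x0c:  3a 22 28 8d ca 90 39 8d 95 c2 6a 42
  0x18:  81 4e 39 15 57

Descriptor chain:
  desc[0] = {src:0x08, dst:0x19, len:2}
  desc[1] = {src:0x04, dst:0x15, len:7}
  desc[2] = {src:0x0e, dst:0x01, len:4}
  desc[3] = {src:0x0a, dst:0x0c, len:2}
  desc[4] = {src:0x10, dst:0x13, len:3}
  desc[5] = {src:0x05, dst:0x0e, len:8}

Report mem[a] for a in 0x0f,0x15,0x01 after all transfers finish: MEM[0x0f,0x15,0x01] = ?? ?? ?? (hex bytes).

#0 dst[0x19+2] := {0xd2,0xf9}
#1 dst[0x15+7] := {0x03,0x64,0x01,0xdb,0xd2,0xf9,0x30}
#2 dst[0x01+4] := {0x28,0x8d,0xca,0x90}
#3 dst[0x0c+2] := {0x30,0x7b}
#4 dst[0x13+3] := {0xca,0x90,0x39}
#5 dst[0x0e+8] := {0x64,0x01,0xdb,0xd2,0xf9,0x30,0x7b,0x30}
query mem[0x0f]=0x01, mem[0x15]=0x30, mem[0x01]=0x28

MEM[0x0f,0x15,0x01] = 01 30 28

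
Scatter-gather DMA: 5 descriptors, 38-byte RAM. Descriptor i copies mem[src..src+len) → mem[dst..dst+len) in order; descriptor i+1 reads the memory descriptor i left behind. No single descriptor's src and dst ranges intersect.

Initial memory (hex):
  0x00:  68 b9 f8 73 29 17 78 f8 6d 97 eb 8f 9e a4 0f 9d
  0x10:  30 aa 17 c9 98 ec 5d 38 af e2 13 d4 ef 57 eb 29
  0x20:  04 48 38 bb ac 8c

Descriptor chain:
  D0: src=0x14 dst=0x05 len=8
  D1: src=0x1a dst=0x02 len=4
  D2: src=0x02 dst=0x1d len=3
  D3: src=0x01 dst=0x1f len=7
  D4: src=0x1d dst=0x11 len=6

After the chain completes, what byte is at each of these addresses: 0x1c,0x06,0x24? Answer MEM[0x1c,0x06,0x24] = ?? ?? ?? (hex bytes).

#0 dst[0x05+8] := {0x98,0xec,0x5d,0x38,0xaf,0xe2,0x13,0xd4}
#1 dst[0x02+4] := {0x13,0xd4,0xef,0x57}
#2 dst[0x1d+3] := {0x13,0xd4,0xef}
#3 dst[0x1f+7] := {0xb9,0x13,0xd4,0xef,0x57,0xec,0x5d}
#4 dst[0x11+6] := {0x13,0xd4,0xb9,0x13,0xd4,0xef}
query mem[0x1c]=0xef, mem[0x06]=0xec, mem[0x24]=0xec

MEM[0x1c,0x06,0x24] = ef ec ec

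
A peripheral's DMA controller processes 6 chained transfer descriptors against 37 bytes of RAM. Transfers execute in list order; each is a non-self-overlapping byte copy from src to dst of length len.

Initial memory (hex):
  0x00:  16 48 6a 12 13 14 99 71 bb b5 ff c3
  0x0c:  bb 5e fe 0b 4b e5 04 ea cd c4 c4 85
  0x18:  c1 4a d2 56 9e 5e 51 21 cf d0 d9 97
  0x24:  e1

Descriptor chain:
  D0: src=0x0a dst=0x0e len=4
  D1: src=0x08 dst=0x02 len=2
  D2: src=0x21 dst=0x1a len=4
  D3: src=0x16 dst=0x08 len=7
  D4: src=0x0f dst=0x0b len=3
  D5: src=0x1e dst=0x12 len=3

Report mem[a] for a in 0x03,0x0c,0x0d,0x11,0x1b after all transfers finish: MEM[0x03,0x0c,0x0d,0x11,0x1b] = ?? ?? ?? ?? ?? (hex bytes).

MEM[0x03,0x0c,0x0d,0x11,0x1b] = b5 bb 5e 5e d9

D0: mem[0x0e..0x11] <- [ff c3 bb 5e]
D1: mem[0x02..0x03] <- [bb b5]
D2: mem[0x1a..0x1d] <- [d0 d9 97 e1]
D3: mem[0x08..0x0e] <- [c4 85 c1 4a d0 d9 97]
D4: mem[0x0b..0x0d] <- [c3 bb 5e]
D5: mem[0x12..0x14] <- [51 21 cf]
query mem[0x03]=0xb5, mem[0x0c]=0xbb, mem[0x0d]=0x5e, mem[0x11]=0x5e, mem[0x1b]=0xd9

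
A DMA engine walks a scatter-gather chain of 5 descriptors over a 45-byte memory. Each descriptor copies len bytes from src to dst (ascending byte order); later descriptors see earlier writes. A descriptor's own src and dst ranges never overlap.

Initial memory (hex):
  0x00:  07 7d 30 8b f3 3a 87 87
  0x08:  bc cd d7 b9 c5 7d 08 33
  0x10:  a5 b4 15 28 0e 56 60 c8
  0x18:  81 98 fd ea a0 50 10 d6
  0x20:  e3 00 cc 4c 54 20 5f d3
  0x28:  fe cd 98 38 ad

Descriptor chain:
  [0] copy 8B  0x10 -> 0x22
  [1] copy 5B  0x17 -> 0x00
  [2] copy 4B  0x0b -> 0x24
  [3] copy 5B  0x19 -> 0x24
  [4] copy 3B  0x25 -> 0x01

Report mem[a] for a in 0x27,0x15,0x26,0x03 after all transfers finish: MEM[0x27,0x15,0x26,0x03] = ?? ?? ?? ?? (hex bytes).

MEM[0x27,0x15,0x26,0x03] = a0 56 ea a0

[0] 0x10->0x22 len=8 : a5 b4 15 28 0e 56 60 c8
[1] 0x17->0x00 len=5 : c8 81 98 fd ea
[2] 0x0b->0x24 len=4 : b9 c5 7d 08
[3] 0x19->0x24 len=5 : 98 fd ea a0 50
[4] 0x25->0x01 len=3 : fd ea a0
query mem[0x27]=0xa0, mem[0x15]=0x56, mem[0x26]=0xea, mem[0x03]=0xa0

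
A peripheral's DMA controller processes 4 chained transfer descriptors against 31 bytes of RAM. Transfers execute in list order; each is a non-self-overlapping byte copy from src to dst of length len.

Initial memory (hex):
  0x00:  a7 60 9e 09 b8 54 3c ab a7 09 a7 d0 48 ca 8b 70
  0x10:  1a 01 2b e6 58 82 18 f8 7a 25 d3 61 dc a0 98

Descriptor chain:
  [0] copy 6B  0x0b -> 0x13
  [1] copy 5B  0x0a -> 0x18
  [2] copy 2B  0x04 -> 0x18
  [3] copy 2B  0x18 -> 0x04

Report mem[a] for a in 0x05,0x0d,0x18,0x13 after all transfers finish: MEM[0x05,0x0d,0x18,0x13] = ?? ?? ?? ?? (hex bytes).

  after D0: wrote 6B at 0x13 = d048ca8b701a
  after D1: wrote 5B at 0x18 = a7d048ca8b
  after D2: wrote 2B at 0x18 = b854
  after D3: wrote 2B at 0x04 = b854
query mem[0x05]=0x54, mem[0x0d]=0xca, mem[0x18]=0xb8, mem[0x13]=0xd0

MEM[0x05,0x0d,0x18,0x13] = 54 ca b8 d0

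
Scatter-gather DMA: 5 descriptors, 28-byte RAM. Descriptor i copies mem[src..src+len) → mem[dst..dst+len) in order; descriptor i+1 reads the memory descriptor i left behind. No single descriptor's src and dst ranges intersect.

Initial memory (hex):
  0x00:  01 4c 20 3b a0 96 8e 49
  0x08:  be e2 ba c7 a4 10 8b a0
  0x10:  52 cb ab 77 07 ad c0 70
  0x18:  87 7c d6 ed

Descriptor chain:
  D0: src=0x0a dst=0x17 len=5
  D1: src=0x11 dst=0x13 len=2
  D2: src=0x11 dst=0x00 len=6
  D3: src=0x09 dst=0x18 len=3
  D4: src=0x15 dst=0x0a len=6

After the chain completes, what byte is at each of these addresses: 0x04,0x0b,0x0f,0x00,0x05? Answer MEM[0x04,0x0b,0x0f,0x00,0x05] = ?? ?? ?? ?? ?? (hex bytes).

MEM[0x04,0x0b,0x0f,0x00,0x05] = ad c0 c7 cb c0

  after D0: wrote 5B at 0x17 = bac7a4108b
  after D1: wrote 2B at 0x13 = cbab
  after D2: wrote 6B at 0x00 = cbabcbabadc0
  after D3: wrote 3B at 0x18 = e2bac7
  after D4: wrote 6B at 0x0a = adc0bae2bac7
query mem[0x04]=0xad, mem[0x0b]=0xc0, mem[0x0f]=0xc7, mem[0x00]=0xcb, mem[0x05]=0xc0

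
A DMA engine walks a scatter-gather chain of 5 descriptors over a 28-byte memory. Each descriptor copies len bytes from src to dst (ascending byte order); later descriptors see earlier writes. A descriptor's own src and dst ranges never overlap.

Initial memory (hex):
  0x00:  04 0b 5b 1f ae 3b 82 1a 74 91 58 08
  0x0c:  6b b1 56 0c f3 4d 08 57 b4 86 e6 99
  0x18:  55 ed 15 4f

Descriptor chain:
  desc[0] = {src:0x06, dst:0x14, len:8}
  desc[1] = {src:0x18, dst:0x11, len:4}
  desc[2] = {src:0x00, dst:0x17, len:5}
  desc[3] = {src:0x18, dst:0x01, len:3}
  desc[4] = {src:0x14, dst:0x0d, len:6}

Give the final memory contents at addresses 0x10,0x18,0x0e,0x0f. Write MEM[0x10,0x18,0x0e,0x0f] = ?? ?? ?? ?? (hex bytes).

MEM[0x10,0x18,0x0e,0x0f] = 04 0b 1a 74

D0: mem[0x14..0x1b] <- [82 1a 74 91 58 08 6b b1]
D1: mem[0x11..0x14] <- [58 08 6b b1]
D2: mem[0x17..0x1b] <- [04 0b 5b 1f ae]
D3: mem[0x01..0x03] <- [0b 5b 1f]
D4: mem[0x0d..0x12] <- [b1 1a 74 04 0b 5b]
query mem[0x10]=0x04, mem[0x18]=0x0b, mem[0x0e]=0x1a, mem[0x0f]=0x74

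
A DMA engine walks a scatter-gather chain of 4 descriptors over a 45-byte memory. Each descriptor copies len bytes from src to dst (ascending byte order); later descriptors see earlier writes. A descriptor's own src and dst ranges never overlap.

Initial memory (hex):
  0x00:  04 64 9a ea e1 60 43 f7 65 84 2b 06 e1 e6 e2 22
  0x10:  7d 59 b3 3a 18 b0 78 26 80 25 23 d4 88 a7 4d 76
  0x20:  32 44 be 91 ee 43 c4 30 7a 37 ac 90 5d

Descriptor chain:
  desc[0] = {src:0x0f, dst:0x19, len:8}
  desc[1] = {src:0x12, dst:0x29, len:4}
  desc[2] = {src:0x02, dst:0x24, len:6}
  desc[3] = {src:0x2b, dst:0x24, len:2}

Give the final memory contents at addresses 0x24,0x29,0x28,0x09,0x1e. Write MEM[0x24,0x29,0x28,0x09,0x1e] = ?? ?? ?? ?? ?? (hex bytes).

[0] 0x0f->0x19 len=8 : 22 7d 59 b3 3a 18 b0 78
[1] 0x12->0x29 len=4 : b3 3a 18 b0
[2] 0x02->0x24 len=6 : 9a ea e1 60 43 f7
[3] 0x2b->0x24 len=2 : 18 b0
query mem[0x24]=0x18, mem[0x29]=0xf7, mem[0x28]=0x43, mem[0x09]=0x84, mem[0x1e]=0x18

MEM[0x24,0x29,0x28,0x09,0x1e] = 18 f7 43 84 18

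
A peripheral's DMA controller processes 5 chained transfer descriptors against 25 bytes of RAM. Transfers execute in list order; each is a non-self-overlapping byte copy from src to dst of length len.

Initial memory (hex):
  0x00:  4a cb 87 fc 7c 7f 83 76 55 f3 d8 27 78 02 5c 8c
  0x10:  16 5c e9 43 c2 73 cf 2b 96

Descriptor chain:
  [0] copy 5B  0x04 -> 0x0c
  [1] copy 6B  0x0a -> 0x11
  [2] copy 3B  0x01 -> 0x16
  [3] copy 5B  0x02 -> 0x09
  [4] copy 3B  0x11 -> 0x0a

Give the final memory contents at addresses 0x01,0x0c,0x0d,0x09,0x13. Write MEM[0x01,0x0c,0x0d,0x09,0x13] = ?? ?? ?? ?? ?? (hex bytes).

MEM[0x01,0x0c,0x0d,0x09,0x13] = cb 7c 83 87 7c

[0] 0x04->0x0c len=5 : 7c 7f 83 76 55
[1] 0x0a->0x11 len=6 : d8 27 7c 7f 83 76
[2] 0x01->0x16 len=3 : cb 87 fc
[3] 0x02->0x09 len=5 : 87 fc 7c 7f 83
[4] 0x11->0x0a len=3 : d8 27 7c
query mem[0x01]=0xcb, mem[0x0c]=0x7c, mem[0x0d]=0x83, mem[0x09]=0x87, mem[0x13]=0x7c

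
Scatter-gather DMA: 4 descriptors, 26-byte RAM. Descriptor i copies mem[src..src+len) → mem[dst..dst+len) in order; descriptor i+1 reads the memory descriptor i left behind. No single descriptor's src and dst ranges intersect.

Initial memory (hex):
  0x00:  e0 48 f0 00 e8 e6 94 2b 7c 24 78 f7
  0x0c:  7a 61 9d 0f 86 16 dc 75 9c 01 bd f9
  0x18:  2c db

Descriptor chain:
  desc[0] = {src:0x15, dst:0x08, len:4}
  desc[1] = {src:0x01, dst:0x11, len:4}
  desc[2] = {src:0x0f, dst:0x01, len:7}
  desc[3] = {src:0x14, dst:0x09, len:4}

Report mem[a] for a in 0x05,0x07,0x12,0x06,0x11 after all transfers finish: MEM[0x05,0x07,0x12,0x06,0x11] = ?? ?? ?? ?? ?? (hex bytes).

D0: mem[0x08..0x0b] <- [01 bd f9 2c]
D1: mem[0x11..0x14] <- [48 f0 00 e8]
D2: mem[0x01..0x07] <- [0f 86 48 f0 00 e8 01]
D3: mem[0x09..0x0c] <- [e8 01 bd f9]
query mem[0x05]=0x00, mem[0x07]=0x01, mem[0x12]=0xf0, mem[0x06]=0xe8, mem[0x11]=0x48

MEM[0x05,0x07,0x12,0x06,0x11] = 00 01 f0 e8 48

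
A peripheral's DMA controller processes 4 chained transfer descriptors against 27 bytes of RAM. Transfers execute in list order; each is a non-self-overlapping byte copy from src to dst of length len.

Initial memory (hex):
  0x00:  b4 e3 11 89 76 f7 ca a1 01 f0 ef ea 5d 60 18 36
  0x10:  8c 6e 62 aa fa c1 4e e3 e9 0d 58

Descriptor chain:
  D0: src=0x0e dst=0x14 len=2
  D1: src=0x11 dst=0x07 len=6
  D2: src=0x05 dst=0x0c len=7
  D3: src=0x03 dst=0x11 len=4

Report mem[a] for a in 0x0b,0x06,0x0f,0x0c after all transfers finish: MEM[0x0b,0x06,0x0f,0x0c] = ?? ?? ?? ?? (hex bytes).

  after D0: wrote 2B at 0x14 = 1836
  after D1: wrote 6B at 0x07 = 6e62aa18364e
  after D2: wrote 7B at 0x0c = f7ca6e62aa1836
  after D3: wrote 4B at 0x11 = 8976f7ca
query mem[0x0b]=0x36, mem[0x06]=0xca, mem[0x0f]=0x62, mem[0x0c]=0xf7

MEM[0x0b,0x06,0x0f,0x0c] = 36 ca 62 f7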